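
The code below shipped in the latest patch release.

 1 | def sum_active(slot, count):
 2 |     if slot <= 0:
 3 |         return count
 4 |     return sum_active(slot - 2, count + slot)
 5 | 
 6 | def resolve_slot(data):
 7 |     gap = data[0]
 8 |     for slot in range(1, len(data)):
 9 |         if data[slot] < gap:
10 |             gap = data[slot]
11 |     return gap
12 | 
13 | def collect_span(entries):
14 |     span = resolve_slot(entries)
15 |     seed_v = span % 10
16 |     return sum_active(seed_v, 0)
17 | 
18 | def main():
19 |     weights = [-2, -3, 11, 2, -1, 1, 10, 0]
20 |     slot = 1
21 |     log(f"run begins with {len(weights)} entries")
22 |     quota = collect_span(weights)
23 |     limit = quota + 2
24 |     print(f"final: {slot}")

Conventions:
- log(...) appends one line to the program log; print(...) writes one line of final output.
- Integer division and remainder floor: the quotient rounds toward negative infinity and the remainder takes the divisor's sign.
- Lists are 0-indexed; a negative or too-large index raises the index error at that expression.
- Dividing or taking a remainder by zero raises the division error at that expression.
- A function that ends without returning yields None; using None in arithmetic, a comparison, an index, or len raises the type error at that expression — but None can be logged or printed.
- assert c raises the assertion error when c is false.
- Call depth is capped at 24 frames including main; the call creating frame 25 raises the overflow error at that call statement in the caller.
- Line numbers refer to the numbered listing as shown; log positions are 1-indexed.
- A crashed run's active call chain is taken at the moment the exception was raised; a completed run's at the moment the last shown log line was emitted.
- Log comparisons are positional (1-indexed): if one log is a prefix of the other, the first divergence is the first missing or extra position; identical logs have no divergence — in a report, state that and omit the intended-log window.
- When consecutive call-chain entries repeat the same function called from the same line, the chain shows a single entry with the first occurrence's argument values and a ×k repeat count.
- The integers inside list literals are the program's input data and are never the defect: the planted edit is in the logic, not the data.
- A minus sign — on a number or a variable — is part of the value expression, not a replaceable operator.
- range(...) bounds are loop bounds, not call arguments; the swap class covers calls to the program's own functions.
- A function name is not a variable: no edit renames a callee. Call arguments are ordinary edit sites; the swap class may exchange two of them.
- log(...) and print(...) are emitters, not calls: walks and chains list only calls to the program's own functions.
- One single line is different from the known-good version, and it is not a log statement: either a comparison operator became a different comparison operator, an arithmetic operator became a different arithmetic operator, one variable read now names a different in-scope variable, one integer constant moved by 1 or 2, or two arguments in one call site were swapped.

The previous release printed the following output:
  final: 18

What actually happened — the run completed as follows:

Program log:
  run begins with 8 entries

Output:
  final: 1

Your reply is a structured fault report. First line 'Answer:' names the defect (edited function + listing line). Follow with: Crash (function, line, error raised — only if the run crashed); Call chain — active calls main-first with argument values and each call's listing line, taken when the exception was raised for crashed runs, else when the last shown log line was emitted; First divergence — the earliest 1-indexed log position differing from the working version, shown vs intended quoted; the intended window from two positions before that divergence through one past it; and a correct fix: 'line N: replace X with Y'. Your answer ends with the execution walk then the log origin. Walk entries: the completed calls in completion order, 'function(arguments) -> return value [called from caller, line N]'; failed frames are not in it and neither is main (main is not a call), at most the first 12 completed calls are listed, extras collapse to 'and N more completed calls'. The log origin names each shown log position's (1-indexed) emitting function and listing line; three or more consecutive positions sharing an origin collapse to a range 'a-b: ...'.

Answer: the defect is in main at line 24.
The tell: Log streams are identical — the defect surfaces only in the printed output.
Call chain: main.
First divergence: none; the two logs match at every position.
Execution walk:
  resolve_slot([-2, -3, 11, 2, -1, 1, 10, 0]) -> -3  [called from collect_span, line 14]
  sum_active(-1, 16) -> 16  [called from sum_active, line 4]
  sum_active(1, 15) -> 16  [called from sum_active, line 4]
  sum_active(3, 12) -> 16  [called from sum_active, line 4]
  sum_active(5, 7) -> 16  [called from sum_active, line 4]
  sum_active(7, 0) -> 16  [called from collect_span, line 16]
  collect_span([-2, -3, 11, 2, -1, 1, 10, 0]) -> 16  [called from main, line 22]
Log origins:
  1 — main, line 21
A correct fix: line 24: replace `slot` with `limit`.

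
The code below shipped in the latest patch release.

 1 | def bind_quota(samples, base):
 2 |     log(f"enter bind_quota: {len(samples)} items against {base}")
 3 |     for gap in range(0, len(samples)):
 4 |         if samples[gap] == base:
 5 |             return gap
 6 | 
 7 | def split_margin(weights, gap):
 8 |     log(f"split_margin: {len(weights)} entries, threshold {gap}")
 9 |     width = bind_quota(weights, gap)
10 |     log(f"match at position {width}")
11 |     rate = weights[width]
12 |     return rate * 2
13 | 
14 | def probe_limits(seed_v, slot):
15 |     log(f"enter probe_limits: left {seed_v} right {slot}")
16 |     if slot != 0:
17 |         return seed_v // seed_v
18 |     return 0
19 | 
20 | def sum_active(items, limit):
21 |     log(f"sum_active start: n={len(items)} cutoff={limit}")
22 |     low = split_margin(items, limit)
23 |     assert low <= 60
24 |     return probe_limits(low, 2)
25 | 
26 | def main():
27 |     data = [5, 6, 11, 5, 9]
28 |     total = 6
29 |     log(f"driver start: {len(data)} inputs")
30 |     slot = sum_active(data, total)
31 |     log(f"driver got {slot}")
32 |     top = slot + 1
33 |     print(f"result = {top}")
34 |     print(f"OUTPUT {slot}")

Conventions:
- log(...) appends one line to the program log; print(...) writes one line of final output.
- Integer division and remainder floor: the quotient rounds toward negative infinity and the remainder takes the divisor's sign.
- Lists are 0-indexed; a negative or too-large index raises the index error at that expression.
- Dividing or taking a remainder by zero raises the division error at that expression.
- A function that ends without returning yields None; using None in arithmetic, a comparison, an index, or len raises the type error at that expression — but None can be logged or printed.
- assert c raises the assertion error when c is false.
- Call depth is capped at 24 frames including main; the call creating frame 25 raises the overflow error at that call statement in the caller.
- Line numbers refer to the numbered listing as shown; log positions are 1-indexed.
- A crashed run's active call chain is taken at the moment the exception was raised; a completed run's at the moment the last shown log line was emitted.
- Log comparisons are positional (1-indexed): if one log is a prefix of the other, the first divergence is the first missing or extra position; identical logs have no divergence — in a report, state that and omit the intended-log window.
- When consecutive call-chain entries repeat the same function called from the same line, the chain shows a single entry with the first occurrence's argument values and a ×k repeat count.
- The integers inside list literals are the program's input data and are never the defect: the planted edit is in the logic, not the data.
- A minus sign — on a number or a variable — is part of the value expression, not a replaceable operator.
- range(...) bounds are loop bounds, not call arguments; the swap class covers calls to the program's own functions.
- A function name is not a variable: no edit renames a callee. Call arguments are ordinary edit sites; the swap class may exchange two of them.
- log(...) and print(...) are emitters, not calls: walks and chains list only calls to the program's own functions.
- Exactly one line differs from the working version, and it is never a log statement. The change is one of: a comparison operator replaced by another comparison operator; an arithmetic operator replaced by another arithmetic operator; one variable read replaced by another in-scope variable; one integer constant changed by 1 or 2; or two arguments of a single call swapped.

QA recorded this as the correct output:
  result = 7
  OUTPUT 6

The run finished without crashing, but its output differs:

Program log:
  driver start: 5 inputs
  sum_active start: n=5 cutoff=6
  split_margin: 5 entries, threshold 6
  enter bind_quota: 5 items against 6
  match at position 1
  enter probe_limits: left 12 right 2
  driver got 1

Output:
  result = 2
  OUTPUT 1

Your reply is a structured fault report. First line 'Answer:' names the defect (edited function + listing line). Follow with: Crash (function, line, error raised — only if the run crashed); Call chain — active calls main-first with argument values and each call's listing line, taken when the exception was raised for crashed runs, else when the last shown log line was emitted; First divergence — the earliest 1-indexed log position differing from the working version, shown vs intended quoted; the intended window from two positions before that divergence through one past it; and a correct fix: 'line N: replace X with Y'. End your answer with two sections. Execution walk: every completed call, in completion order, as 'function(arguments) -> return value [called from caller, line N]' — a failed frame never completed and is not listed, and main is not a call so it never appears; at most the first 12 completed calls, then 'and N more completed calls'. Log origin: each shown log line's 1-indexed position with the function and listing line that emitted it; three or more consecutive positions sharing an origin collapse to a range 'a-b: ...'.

Answer: the defect is in probe_limits at line 17.
Key fact: The earliest visible damage is log position 7 — 'driver got 1' rather than the intended 'driver got 6'.
Call chain: main.
First divergence: position 7 — the shown line 'driver got 1' should read 'driver got 6'.
Intended log window:
  5: match at position 1
  6: enter probe_limits: left 12 right 2
  7: driver got 6
Execution walk:
  bind_quota([5, 6, 11, 5, 9], 6) -> 1  [called from split_margin, line 9]
  split_margin([5, 6, 11, 5, 9], 6) -> 12  [called from sum_active, line 22]
  probe_limits(12, 2) -> 1  [called from sum_active, line 24]
  sum_active([5, 6, 11, 5, 9], 6) -> 1  [called from main, line 30]
Origin of each log line:
  1: from main, line 29
  2: from sum_active, line 21
  3: from split_margin, line 8
  4: from bind_quota, line 2
  5: from split_margin, line 10
  6: from probe_limits, line 15
  7: from main, line 31
A correct fix: line 17: replace `seed_v // seed_v` with `seed_v // slot`.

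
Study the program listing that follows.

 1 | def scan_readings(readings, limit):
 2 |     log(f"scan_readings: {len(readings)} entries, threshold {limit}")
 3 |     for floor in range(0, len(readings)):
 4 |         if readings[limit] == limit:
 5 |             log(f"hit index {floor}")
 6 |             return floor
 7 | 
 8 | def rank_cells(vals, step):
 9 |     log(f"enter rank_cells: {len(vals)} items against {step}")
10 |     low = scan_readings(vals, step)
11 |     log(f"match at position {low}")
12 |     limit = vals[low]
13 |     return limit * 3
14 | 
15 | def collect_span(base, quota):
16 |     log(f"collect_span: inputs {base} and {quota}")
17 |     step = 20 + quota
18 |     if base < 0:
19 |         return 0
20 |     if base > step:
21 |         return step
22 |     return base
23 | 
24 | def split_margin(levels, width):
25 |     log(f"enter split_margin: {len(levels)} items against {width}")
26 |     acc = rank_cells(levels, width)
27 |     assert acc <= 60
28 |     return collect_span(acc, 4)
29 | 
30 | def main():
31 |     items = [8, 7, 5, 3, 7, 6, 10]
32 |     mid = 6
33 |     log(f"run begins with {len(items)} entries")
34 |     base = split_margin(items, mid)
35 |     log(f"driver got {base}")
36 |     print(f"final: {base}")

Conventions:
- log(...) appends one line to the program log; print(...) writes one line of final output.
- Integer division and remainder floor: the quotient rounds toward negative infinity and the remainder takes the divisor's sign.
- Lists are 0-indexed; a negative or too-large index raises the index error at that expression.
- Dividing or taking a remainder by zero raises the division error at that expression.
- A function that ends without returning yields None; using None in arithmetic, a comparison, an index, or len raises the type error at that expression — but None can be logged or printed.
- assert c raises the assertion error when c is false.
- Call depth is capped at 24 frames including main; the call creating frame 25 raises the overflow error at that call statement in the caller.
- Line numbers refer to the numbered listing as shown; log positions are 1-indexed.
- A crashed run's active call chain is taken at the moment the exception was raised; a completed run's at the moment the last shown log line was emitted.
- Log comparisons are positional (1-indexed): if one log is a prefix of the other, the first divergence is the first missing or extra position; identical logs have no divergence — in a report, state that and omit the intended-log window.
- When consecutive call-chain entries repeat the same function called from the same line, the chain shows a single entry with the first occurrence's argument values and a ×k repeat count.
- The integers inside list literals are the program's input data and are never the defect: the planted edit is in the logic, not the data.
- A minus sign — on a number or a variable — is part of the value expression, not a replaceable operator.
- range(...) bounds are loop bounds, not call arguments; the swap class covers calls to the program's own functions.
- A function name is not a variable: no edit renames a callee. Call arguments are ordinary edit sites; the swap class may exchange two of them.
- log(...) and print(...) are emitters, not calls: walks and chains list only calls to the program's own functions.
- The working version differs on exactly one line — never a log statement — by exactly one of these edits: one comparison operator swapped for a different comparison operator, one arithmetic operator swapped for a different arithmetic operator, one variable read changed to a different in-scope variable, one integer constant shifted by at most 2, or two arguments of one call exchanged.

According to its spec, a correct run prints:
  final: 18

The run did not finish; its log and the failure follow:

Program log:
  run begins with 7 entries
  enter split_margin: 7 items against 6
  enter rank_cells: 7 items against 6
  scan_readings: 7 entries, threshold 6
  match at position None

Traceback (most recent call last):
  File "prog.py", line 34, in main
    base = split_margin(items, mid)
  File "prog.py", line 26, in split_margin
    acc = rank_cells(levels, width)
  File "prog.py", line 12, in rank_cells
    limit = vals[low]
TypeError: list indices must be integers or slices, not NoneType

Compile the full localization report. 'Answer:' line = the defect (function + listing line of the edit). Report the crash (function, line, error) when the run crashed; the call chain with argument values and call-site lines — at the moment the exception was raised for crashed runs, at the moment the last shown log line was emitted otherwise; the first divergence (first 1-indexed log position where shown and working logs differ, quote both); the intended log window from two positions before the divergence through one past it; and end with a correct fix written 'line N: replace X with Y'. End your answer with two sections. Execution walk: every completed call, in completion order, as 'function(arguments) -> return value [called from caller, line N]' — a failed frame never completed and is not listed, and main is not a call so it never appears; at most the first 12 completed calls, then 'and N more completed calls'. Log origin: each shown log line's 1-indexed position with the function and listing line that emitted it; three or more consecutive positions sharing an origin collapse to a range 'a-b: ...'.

Answer: the defect is in scan_readings at line 4.
Key observation: At log position 5 the runs split — shown 'match at position None', but the working version logs 'hit index 5'.
Crash: rank_cells, line 12, TypeError.
Call chain: main -> split_margin([8, 7, 5, 3, 7, 6, 10], 6) (called at line 34) -> rank_cells([8, 7, 5, 3, 7, 6, 10], 6) (called at line 26).
First divergence: position 5 — shown 'match at position None', intended 'hit index 5'.
Intended log window:
  3: enter rank_cells: 7 items against 6
  4: scan_readings: 7 entries, threshold 6
  5: hit index 5
  6: match at position 5
Execution walk:
  scan_readings([8, 7, 5, 3, 7, 6, 10], 6) -> None  [called from rank_cells, line 10]
Log origin:
  1: emitted by main (line 33)
  2: emitted by split_margin (line 25)
  3: emitted by rank_cells (line 9)
  4: emitted by scan_readings (line 2)
  5: emitted by rank_cells (line 11)
A correct fix: line 4: replace `readings[limit]` with `readings[floor]`.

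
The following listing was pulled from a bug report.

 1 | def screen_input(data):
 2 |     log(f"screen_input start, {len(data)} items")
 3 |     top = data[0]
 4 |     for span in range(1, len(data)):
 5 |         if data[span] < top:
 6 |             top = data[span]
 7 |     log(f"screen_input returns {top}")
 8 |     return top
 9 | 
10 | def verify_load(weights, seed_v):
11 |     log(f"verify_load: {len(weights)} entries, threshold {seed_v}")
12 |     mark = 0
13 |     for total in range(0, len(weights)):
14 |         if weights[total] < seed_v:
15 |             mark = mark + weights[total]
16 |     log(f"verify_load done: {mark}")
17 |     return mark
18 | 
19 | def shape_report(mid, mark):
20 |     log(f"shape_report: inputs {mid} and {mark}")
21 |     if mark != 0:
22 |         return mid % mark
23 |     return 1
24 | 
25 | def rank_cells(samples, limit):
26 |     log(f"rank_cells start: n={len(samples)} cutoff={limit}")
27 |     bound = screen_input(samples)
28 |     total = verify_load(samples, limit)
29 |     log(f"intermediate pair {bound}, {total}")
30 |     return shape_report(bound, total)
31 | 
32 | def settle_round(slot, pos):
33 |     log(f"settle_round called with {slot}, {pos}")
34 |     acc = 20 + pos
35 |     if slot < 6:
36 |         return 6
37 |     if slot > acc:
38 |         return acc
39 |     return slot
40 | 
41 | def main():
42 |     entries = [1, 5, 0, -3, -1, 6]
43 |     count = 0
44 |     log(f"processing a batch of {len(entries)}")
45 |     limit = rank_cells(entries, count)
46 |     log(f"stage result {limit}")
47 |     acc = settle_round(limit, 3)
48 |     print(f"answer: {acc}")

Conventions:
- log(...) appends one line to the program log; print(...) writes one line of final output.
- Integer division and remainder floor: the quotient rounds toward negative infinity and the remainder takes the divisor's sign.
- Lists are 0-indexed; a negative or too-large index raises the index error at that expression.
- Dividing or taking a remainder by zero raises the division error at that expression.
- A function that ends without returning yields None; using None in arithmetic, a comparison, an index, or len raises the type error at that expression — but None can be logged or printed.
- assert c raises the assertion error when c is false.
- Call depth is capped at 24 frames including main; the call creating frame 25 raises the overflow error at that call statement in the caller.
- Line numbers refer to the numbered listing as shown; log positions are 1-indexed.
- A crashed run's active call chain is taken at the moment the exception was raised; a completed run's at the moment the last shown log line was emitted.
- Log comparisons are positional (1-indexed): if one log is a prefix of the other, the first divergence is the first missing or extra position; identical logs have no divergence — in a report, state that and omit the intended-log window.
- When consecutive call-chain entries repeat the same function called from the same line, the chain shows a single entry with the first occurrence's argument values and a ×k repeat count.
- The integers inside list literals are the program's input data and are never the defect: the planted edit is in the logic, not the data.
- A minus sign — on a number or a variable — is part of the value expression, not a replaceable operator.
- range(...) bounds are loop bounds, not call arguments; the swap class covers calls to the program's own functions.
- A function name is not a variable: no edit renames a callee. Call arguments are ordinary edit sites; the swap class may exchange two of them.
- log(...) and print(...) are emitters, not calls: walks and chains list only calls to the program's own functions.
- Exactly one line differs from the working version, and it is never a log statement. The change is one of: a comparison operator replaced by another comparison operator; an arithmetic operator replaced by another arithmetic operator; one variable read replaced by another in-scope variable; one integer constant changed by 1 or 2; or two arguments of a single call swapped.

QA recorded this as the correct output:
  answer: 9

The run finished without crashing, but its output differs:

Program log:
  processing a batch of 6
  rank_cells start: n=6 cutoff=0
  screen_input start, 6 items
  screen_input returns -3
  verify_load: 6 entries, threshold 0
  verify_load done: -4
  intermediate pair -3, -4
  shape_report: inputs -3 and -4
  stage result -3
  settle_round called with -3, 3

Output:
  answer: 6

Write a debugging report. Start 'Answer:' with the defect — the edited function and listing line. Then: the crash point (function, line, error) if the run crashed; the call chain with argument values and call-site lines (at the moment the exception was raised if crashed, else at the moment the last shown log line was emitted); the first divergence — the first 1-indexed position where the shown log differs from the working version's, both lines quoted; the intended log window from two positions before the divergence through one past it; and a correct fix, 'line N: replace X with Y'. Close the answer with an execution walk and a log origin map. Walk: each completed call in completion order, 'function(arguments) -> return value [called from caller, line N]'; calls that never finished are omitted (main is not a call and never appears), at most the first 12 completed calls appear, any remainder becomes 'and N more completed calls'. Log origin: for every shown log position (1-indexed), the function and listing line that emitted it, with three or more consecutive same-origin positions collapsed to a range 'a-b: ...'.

Answer: the defect is in verify_load at line 14.
Key observation: The log first diverges at position 6: the faulty run prints 'verify_load done: -4' where the working version prints 'verify_load done: 12'.
Call chain: main -> settle_round(-3, 3) (called at line 47).
First divergence: position 6; shown 'verify_load done: -4' vs intended 'verify_load done: 12'.
Intended log window:
  4: screen_input returns -3
  5: verify_load: 6 entries, threshold 0
  6: verify_load done: 12
  7: intermediate pair -3, 12
Execution walk:
  screen_input([1, 5, 0, -3, -1, 6]) -> -3  [called from rank_cells, line 27]
  verify_load([1, 5, 0, -3, -1, 6], 0) -> -4  [called from rank_cells, line 28]
  shape_report(-3, -4) -> -3  [called from rank_cells, line 30]
  rank_cells([1, 5, 0, -3, -1, 6], 0) -> -3  [called from main, line 45]
  settle_round(-3, 3) -> 6  [called from main, line 47]
Log line origins:
  1: logged in main at line 44
  2: logged in rank_cells at line 26
  3: logged in screen_input at line 2
  4: logged in screen_input at line 7
  5: logged in verify_load at line 11
  6: logged in verify_load at line 16
  7: logged in rank_cells at line 29
  8: logged in shape_report at line 20
  9: logged in main at line 46
  10: logged in settle_round at line 33
A correct fix: line 14: replace `<` with `>`.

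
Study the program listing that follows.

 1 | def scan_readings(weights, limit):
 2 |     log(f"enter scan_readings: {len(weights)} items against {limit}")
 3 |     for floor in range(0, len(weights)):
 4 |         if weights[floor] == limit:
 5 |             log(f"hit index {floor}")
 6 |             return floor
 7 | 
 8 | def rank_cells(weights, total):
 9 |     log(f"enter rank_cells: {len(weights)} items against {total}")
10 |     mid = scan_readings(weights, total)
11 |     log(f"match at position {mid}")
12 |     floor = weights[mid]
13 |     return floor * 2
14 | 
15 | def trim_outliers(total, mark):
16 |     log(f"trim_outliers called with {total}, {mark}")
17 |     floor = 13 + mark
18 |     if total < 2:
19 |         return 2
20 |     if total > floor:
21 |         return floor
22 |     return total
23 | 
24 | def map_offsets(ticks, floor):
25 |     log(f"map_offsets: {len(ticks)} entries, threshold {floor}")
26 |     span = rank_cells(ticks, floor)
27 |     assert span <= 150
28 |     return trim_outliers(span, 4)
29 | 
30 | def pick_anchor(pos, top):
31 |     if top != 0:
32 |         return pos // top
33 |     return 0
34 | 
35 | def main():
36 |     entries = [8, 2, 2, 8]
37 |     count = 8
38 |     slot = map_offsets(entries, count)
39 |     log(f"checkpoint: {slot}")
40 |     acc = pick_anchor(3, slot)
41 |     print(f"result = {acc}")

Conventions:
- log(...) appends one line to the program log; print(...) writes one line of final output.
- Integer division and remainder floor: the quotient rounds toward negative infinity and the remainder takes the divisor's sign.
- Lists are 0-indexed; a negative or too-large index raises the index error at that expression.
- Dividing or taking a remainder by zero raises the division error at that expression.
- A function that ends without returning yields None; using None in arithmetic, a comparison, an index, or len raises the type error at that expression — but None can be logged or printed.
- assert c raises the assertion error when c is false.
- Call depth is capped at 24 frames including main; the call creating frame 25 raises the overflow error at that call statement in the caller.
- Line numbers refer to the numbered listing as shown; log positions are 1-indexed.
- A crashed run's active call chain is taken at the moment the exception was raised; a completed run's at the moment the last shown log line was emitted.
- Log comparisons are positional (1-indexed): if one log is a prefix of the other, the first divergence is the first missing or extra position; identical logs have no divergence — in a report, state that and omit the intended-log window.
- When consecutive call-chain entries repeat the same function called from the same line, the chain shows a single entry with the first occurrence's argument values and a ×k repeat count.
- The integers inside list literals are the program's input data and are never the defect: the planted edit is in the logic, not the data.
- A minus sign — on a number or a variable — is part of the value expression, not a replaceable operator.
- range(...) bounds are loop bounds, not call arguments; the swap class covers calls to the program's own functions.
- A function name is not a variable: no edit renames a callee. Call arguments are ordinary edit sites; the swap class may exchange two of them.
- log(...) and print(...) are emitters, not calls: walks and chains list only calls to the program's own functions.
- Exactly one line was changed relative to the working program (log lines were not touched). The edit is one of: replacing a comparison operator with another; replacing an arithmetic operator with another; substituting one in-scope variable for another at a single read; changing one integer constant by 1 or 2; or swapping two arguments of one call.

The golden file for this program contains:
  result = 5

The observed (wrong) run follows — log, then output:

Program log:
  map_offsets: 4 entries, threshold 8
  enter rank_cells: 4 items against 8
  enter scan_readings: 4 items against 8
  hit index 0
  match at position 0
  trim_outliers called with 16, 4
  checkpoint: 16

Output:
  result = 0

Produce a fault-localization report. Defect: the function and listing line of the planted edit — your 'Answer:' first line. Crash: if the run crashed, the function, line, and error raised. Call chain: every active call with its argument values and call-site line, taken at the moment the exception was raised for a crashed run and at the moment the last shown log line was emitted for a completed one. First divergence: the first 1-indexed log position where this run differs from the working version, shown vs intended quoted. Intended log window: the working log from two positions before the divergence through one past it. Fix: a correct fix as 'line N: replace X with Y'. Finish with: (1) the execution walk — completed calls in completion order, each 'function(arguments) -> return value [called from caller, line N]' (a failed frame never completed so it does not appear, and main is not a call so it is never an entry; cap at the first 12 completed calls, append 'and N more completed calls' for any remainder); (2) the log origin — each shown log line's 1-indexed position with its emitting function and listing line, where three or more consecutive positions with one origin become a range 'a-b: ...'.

Answer: the defect is in main at line 40.
Core observation: Nothing in the log betrays the bug — only the output does.
Call chain: main.
First divergence: none (the log streams are identical).
Execution walk:
  scan_readings([8, 2, 2, 8], 8) -> 0  [called from rank_cells, line 10]
  rank_cells([8, 2, 2, 8], 8) -> 16  [called from map_offsets, line 26]
  trim_outliers(16, 4) -> 16  [called from map_offsets, line 28]
  map_offsets([8, 2, 2, 8], 8) -> 16  [called from main, line 38]
  pick_anchor(3, 16) -> 0  [called from main, line 40]
Log origin:
  1 — map_offsets, line 25
  2 — rank_cells, line 9
  3 — scan_readings, line 2
  4 — scan_readings, line 5
  5 — rank_cells, line 11
  6 — trim_outliers, line 16
  7 — main, line 39
A correct fix: line 40: replace `pick_anchor(3, slot)` with `pick_anchor(slot, 3)`.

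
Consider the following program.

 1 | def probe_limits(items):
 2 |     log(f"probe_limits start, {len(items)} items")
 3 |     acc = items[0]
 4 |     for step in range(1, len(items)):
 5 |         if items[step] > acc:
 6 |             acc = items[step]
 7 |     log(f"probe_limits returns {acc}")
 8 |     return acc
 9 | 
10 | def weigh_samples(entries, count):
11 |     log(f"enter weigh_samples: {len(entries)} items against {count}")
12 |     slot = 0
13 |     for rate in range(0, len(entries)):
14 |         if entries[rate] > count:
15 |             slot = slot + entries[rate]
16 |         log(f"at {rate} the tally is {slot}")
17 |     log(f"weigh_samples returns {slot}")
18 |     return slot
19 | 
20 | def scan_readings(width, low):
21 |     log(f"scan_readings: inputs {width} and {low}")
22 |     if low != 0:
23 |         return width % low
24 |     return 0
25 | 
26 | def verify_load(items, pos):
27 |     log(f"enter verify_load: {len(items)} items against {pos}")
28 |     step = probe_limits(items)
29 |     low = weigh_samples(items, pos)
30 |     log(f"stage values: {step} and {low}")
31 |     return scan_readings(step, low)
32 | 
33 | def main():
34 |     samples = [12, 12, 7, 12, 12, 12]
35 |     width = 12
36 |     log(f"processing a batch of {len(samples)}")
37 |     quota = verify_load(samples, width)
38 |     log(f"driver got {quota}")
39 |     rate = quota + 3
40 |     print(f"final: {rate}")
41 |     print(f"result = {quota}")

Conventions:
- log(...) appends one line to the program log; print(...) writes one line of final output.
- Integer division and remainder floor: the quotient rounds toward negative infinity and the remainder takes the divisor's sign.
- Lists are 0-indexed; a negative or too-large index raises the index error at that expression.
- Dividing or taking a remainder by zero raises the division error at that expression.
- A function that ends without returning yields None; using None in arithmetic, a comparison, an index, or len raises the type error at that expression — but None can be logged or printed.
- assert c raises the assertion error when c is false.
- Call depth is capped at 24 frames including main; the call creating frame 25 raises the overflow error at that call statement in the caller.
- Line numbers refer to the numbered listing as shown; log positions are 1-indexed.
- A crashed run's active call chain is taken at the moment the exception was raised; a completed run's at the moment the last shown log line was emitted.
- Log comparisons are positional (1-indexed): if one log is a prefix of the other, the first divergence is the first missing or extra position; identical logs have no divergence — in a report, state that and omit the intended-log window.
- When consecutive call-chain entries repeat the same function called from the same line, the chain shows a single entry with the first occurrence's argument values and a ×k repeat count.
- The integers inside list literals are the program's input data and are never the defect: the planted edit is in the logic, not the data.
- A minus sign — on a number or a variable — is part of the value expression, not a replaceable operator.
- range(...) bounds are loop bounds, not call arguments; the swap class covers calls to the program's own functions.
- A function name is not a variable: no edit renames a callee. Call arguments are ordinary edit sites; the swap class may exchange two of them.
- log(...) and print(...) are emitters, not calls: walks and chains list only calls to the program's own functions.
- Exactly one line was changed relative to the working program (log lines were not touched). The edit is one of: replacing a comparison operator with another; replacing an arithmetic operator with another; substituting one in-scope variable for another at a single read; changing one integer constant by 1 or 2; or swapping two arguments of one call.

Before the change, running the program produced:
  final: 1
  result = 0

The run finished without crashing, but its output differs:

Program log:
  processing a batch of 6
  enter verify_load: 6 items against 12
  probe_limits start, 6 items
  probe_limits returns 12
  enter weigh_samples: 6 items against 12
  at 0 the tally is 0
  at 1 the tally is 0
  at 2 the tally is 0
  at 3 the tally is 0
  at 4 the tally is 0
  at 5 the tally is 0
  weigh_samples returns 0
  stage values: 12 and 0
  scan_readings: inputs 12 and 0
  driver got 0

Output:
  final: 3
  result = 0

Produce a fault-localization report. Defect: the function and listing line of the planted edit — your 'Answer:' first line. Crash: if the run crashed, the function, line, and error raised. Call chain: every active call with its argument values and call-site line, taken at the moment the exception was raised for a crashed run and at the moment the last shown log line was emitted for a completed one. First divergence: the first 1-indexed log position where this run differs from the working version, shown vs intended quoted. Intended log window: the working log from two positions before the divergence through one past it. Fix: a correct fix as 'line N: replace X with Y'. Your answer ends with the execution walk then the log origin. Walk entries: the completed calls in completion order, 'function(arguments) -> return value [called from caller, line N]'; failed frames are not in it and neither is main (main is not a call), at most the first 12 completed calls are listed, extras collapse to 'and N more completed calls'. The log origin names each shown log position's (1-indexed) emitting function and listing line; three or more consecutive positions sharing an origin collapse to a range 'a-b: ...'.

Answer: the defect is in main at line 39.
Core observation: The two runs log identically and part ways only at the printed values.
Call chain: main.
First divergence: none; the two logs match at every position.
Execution walk:
  probe_limits([12, 12, 7, 12, 12, 12]) -> 12  [called from verify_load, line 28]
  weigh_samples([12, 12, 7, 12, 12, 12], 12) -> 0  [called from verify_load, line 29]
  scan_readings(12, 0) -> 0  [called from verify_load, line 31]
  verify_load([12, 12, 7, 12, 12, 12], 12) -> 0  [called from main, line 37]
Log origins:
  1: logged in main at line 36
  2: logged in verify_load at line 27
  3: logged in probe_limits at line 2
  4: logged in probe_limits at line 7
  5: logged in weigh_samples at line 11
  6-11: logged in weigh_samples at line 16
  12: logged in weigh_samples at line 17
  13: logged in verify_load at line 30
  14: logged in scan_readings at line 21
  15: logged in main at line 38
A correct fix: line 39: replace `3` with `1`.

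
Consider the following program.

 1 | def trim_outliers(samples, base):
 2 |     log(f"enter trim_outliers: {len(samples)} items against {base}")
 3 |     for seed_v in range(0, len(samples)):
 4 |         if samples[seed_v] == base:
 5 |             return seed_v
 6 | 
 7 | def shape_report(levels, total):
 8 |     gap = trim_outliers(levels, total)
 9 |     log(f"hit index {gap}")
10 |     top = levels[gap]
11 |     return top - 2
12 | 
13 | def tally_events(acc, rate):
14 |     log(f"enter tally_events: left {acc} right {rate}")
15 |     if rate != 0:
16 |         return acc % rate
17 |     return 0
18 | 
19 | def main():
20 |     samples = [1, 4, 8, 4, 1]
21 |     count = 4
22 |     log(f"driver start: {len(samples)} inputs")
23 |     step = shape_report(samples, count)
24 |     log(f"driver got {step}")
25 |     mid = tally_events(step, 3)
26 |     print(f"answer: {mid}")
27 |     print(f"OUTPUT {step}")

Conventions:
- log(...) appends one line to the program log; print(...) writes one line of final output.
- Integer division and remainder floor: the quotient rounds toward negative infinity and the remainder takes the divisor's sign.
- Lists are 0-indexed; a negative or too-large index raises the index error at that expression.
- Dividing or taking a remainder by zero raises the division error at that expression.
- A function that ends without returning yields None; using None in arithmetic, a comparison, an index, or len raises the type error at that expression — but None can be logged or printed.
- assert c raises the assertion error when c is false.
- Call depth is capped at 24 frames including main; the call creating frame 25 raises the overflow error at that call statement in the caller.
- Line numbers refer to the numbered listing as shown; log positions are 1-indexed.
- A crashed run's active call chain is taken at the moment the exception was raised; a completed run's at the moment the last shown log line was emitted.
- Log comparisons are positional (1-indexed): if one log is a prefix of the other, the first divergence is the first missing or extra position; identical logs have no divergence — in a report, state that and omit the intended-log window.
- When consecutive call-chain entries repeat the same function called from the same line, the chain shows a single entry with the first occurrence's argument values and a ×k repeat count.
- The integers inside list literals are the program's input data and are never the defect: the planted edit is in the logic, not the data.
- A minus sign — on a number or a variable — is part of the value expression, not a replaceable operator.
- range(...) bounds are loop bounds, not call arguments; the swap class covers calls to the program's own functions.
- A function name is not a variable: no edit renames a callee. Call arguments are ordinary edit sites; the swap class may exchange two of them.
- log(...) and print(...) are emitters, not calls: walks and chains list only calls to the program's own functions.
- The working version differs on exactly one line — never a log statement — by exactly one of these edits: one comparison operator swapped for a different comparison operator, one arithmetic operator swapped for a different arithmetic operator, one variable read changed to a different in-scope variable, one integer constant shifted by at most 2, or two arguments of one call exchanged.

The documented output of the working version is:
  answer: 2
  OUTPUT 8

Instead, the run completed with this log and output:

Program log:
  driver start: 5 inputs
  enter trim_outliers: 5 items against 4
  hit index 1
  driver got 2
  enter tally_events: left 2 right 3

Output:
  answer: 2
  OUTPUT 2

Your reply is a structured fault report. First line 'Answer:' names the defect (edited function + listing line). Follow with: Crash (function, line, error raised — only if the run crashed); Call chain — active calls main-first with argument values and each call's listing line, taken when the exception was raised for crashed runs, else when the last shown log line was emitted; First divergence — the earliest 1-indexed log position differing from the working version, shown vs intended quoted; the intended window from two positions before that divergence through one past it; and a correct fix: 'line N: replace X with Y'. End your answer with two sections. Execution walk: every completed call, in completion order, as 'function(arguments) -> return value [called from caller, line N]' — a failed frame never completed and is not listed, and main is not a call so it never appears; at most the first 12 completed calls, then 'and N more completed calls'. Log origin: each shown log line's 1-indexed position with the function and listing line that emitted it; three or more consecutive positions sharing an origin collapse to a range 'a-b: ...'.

Answer: the defect is in shape_report at line 11.
The tell: The log first diverges at position 4: the faulty run prints 'driver got 2' where the working version prints 'driver got 8'.
Call chain: main -> tally_events(2, 3) (called at line 25).
First divergence: at position 4 the run shows 'driver got 2' where the working version logs 'driver got 8'.
Intended log window:
  2: enter trim_outliers: 5 items against 4
  3: hit index 1
  4: driver got 8
  5: enter tally_events: left 8 right 3
Execution walk:
  trim_outliers([1, 4, 8, 4, 1], 4) -> 1  [called from shape_report, line 8]
  shape_report([1, 4, 8, 4, 1], 4) -> 2  [called from main, line 23]
  tally_events(2, 3) -> 2  [called from main, line 25]
Log origins:
  1 — main, line 22
  2 — trim_outliers, line 2
  3 — shape_report, line 9
  4 — main, line 24
  5 — tally_events, line 14
A correct fix: line 11: replace `-` with `*`.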